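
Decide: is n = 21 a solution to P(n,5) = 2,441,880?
Yes

Working:
P(21,5) = 21·20·19·18·17 = 2,441,880, which equals 2,441,880.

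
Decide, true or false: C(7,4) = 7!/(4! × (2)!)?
False

Working:
The correct denominator is 4!×3!, giving C(7,4) = 35; the stated RHS is 7!/(4!×2!) = 105 ≠ 35, so the statement does not hold.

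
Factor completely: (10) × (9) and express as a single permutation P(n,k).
P(10,2) = 10!/(8)!

Working:
Product of 2 consecutive descending integers starting at 10: P(10,2) = 10!/8! = 90.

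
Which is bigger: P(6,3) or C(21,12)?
C(21,12)
P(6,3)=120, C(21,12)=293,930.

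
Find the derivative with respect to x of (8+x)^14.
14(8+x)^13

Reasoning: Using the power rule: d/dx (8+x)^14 = 14(8+x)^{13}.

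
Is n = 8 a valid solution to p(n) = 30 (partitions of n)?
Pentagonal recurrence p(n) = p(n−1) + p(n−2) − p(n−5) − p(n−7) + …: p(8) = p(7) + p(6) − p(3) − p(1) = 15 + 11 − 3 − 1 = 22, which does not equal 30.

Answer: No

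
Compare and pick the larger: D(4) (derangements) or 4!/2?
4!/2
D(4) = (4-1)·[D(3) + D(2)] = 3·[2 + 1] = 9; 4!/2 = 24/2 = 12.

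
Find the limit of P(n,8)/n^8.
1

P(n,8) = n(n-1)···(n-7) ≈ n^8 for large n. Limit = 1.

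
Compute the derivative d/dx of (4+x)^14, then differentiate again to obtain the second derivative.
182(4+x)^12

First derivative: 14(4+x)^{13}. Second derivative: 14·13·(4+x)^{12} = 182(4+x)^{12}.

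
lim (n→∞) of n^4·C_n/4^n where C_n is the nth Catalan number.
C_n ~ 4^n/(n^(3/2)√π), so n^4·C_n/4^n ~ n^(4 − 3/2)/√π → ∞.

Answer: ∞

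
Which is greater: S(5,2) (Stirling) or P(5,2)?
P(5,2)

Reasoning: S(5,2) = 2·S(4,2) + S(4,1) = 2·7 + 1 = 15; P(5,2) = 20.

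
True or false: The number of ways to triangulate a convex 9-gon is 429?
True

Working:
Triangulations of a convex 9-gon are counted by the Catalan number C_7: C_7 = C(14,7)/(7+1) = 3,432/8 = 429.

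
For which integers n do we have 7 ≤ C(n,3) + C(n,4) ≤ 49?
5, 6

Solution: C(4,3)+C(4,4)=5; C(5,3)+C(5,4)=15; C(6,3)+C(6,4)=35; C(7,3)+C(7,4)=70. So valid n = 5, 6.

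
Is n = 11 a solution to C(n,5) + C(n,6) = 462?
No

Solution: C(11,5) + C(11,6) = 462 + 462 = 924, which does not equal 462.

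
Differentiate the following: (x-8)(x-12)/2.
(2x - 20)/2

Working:
d/dx[(x-8)(x-12)] = (x-12) + (x-8) = 2x - 20. Dividing by 2 gives (2x - 20)/2.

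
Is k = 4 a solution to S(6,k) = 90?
S(6,4) = 4·S(5,4) + S(5,3) = 4·10 + 25 = 65, which does not equal 90.
Final answer: No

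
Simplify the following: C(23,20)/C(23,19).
1/5
C(n,k+1)/C(n,k) = (n−k)/(k+1). Here (23−19)/(19+1) = 4/20 = 1/5.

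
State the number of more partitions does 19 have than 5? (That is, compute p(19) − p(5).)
483

Explanation: Pentagonal recurrence p(n) = p(n−1) + p(n−2) − p(n−5) − p(n−7) + …: p(19) = p(18) + p(17) − p(14) − p(12) + p(7) + p(4) = 385 + 297 − 135 − 77 + 15 + 5 = 490.
p(5) = p(4) + p(3) − p(0) = 5 + 3 − 1 = 7.
Difference = 490 − 7 = 483.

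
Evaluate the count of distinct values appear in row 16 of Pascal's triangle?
9

Working:
Row 16 has entries C(16,0)..C(16,16); by symmetry C(16,k)=C(16,16-k), giving 9 distinct values.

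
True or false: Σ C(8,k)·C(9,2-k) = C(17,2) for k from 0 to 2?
Vandermonde's identity gives C(17,2) = 136; RHS C(17,2) = 136.

Answer: True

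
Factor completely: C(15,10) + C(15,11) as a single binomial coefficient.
C(16,11)

Explanation: By Pascal's identity: C(15,10) + C(15,11) = C(16,11) = 4,368.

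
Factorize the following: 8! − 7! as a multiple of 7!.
7 × 7! = 35,280

Reasoning: 8! − 7! = 8·7! − 7! = (8 − 1)·7! = 7 × 7! = 35,280.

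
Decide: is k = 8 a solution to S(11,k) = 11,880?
S(11,8) = 8·S(10,8) + S(10,7) = 8·750 + 5,880 = 11,880, which equals 11,880.
Final answer: Yes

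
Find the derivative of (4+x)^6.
6(4+x)^5

Explanation: Using the power rule: d/dx (4+x)^6 = 6(4+x)^{5}.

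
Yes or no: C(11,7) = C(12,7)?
No

Working:
LHS = C(11,7) = 330; RHS = C(12,7) = 792. 330 ≠ 792, so the statement does not hold.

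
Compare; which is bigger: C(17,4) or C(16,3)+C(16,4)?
By Pascal's identity: C(17,4) = C(16,3)+C(16,4) = 2,380. Equal.

Answer: Equal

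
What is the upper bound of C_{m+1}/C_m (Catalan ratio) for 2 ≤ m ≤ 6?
13/4

Explanation: C_{m+1}/C_m = 2(2m+1)/(m+2), which increases with m. Maximum at m = 6: 2·13/8 = 13/4.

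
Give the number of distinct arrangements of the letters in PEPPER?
60

Word has 6 letters (P=3, E=2, R=1). Arrangements: 6!/Π(k!) = 60.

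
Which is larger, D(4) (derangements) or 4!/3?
D(4)
D(4) = (4-1)·[D(3) + D(2)] = 3·[2 + 1] = 9; 4!/3 = 24/3 = 8.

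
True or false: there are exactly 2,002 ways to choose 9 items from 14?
True

Explanation: C(14,9) = 2,002.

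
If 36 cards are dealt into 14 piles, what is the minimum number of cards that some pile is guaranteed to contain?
3

Explanation: Pigeonhole: ⌈36/14⌉ = 3.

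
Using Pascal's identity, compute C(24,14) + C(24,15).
3,268,760

C(24,14) + C(24,15) = C(25,15) = 3,268,760.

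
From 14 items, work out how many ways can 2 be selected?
91
C(14,2) = 14! / (2! × (14-2)!)
         = 14! / (2! × 12!)
         = 91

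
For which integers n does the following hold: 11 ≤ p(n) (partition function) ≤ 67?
6, 7, 8, 9, 10, 11

Working:
Tabulating p(n) via p(n) = p(n−1) + p(n−2) − p(n−5) − p(n−7) + …: p(5)=7; p(6)=11; p(7)=15; p(8)=22; p(9)=30; p(10)=42; p(11)=56; p(12)=77. So valid n = 6, 7, 8, 9, 10, 11.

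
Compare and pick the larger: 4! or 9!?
9!
4!=24, 9!=362,880. 9! > 4!.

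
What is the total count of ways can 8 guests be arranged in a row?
Arrangements of 8 distinct objects: 8! = 40,320.

Answer: 40,320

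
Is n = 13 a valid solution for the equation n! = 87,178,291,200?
No

Working:
13! = 13·12! = 13·479,001,600 = 6,227,020,800, which does not equal 87,178,291,200.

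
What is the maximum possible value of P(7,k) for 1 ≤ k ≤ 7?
5,040

Working:
P(7,k) increases in k, so maximum at k = 7: 7! = 5,040.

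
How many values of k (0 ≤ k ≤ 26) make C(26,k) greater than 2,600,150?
9

Row 26 is unimodal and symmetric about k=26/2. C(26,8)=1,562,275 ≤ 2,600,150; C(26,9)=3,124,550 > 2,600,150; by symmetry C(26,k) > 2,600,150 for k = 9..17. That's 17 - 9 + 1 = 9 values.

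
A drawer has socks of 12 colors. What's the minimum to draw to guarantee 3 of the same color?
25

Working:
Worst case: 2 of each = 24. One more: 25.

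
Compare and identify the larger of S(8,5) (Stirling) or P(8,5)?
P(8,5)
S(8,5) = 5·S(7,5) + S(7,4) = 5·140 + 350 = 1,050; P(8,5) = 6,720.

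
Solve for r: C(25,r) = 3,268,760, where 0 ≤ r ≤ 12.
10
C(25,r) is increasing for 0 ≤ r ≤ 12. Stepping up (C(25,r+1) = C(25,r)·(25−r)/(r+1)): C(25,1) = 25, C(25,2) = 300, C(25,3) = 2,300, C(25,4) = 12,650, C(25,5) = 53,130, C(25,6) = 177,100, C(25,7) = 480,700, C(25,8) = 1,081,575, C(25,9) = 2,042,975, C(25,10) = 3,268,760 ✓. So r = 10.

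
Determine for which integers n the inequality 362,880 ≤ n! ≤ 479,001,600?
9, 10, 11, 12
n! is strictly increasing; 9! = 362,880 and 12! = 479,001,600, so valid n = 9, 10, 11, 12.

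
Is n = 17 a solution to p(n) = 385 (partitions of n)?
No

Working:
Pentagonal recurrence p(n) = p(n−1) + p(n−2) − p(n−5) − p(n−7) + …: p(17) = p(16) + p(15) − p(12) − p(10) + p(5) + p(2) = 231 + 176 − 77 − 42 + 7 + 2 = 297, which does not equal 385.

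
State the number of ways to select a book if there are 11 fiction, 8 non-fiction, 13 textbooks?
32
By the addition principle: 11 + 8 + 13 = 32.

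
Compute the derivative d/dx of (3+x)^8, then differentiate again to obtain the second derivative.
56(3+x)^6

Explanation: First derivative: 8(3+x)^{7}. Second derivative: 8·7·(3+x)^{6} = 56(3+x)^{6}.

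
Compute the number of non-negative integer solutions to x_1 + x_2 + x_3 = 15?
136

Solution: C(15+3-1, 3-1) = 136.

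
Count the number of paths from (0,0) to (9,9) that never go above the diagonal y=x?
4,862

Solution: Counted by the Catalan number C_9: C_9 = C(18,9)/(9+1) = 48,620/10 = 4,862.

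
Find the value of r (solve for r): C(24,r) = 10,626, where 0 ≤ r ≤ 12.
4

C(24,r) is increasing for 0 ≤ r ≤ 12. Stepping up (C(24,r+1) = C(24,r)·(24−r)/(r+1)): C(24,1) = 24, C(24,2) = 276, C(24,3) = 2,024, C(24,4) = 10,626 ✓. So r = 4.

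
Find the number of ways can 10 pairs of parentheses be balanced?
16,796
Using the Catalan number formula: C_n = C(2n, n) / (n+1)
C_10 = C(20, 10) / (10+1)
     = 184756 / 11
     = 16,796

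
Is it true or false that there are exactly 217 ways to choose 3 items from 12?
C(12,3) = 220 ≠ 217.
Final answer: False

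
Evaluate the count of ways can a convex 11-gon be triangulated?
4,862

Solution: Using the Catalan number formula: C_n = C(2n, n) / (n+1)
C_9 = C(18, 9) / (9+1)
     = 48620 / 10
     = 4,862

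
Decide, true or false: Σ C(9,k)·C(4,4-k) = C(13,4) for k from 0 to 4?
Vandermonde's identity gives C(13,4) = 715; RHS C(13,4) = 715.
Final answer: True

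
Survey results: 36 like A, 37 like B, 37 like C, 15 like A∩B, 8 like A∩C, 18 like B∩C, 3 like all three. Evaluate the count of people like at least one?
72

Solution: |A∪B∪C| = 36+37+37-15-8-18+3 = 72.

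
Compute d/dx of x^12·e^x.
(12x^11 + x^12)e^x

Reasoning: Product rule: d/dx[x^12]·e^x + x^12·d/dx[e^x] = 12x^{11}e^x + x^12e^x.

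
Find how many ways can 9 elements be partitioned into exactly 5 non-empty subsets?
6,951

This equals S(9,5), the Stirling number of the 2nd kind.
Using the Stirling recurrence: S(n,k) = k·S(n-1,k) + S(n-1,k-1)
S(9,5) = 5·S(8,5) + S(8,4)
         = 5·1050 + 1701
         = 5250 + 1701
         = 6,951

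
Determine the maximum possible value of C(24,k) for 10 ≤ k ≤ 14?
2,704,156

Explanation: C(24,k) is maximised at the centre of the row: C(24,12) = 2,704,156.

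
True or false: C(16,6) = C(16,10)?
True
C(16,6) = C(16,16-6) by the symmetry property; both equal 8,008.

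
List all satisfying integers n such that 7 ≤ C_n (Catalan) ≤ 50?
4, 5
C_3=5; C_4=14; C_5=42; C_6=132. So valid n = 4, 5.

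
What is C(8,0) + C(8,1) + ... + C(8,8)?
256

Solution: Sum of binomial coefficients = 2^8 = 256.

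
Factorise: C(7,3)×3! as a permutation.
P(7,3)
C(7,3)×3! = [7!/(3!(4)!)]×3! = 7!/(4)! = P(7,3) = 210.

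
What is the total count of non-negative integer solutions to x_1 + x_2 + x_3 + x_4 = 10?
286
C(10+4-1, 4-1) = 286.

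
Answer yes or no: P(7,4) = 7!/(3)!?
Yes

Reasoning: Permutation formula P(n,k) = n!/(n-k)!: 7!/3! = 5,040/6 = 840 = P(7,4). The statement holds.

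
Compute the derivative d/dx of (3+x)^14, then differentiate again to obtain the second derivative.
First derivative: 14(3+x)^{13}. Second derivative: 14·13·(3+x)^{12} = 182(3+x)^{12}.
Final answer: 182(3+x)^12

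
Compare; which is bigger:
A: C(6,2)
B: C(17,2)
A=C(6,2)=15, B=C(17,2)=136.

Answer: B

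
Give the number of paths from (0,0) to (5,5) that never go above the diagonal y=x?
42

Solution: Counted by the Catalan number C_5: C_5 = C(10,5)/(5+1) = 252/6 = 42.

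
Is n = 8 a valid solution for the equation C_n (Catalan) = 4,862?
No

Reasoning: C_8 = C(16,8)/(8+1) = 12,870/9 = 1,430, which does not equal 4,862.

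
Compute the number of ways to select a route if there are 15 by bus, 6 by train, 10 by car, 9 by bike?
40
By the addition principle: 15 + 6 + 10 + 9 = 40.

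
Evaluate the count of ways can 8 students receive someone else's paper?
14,833

Working:
Using D(n) = (n-1)[D(n-1) + D(n-2)]:
D(8) = (8-1) × [D(7) + D(6)]
      = 7 × [1854 + 265]
      = 7 × 2119
      = 14,833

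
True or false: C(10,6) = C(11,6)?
LHS = C(10,6) = 210; RHS = C(11,6) = 462. 210 ≠ 462, so the statement does not hold.

Answer: False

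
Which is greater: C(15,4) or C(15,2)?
C(15,4)
C(15,4)=1,365, C(15,2)=105.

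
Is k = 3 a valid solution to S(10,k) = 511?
No

Working:
S(10,3) = 3·S(9,3) + S(9,2) = 3·3,025 + 255 = 9,330, which does not equal 511.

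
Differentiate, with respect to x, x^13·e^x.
(13x^12 + x^13)e^x

Explanation: Product rule: d/dx[x^13]·e^x + x^13·d/dx[e^x] = 13x^{12}e^x + x^13e^x.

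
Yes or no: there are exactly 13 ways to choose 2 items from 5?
No
C(5,2) = 10 ≠ 13.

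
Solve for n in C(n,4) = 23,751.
29

C(n,4) = n(n−1)(n−2)(n−3)/4! is increasing in n, and n(n−1)(n−2)(n−3) = 4!·23,751 = 570,024 ≈ (n−1.5)^4 gives n ≈ 29.0. Check: C(27,4) = 17,550, C(28,4) = 20,475, C(29,4) = 23,751 ✓. So n = 29.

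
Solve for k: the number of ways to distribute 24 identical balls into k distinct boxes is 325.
Stars and bars: the count is C(24+k−1, k−1), increasing in k. k=2: C(25,1) = 25, k=3: C(26,2) = 325 ✓. So k = 3.

Answer: 3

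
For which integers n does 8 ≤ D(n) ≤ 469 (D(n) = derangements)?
Using D(n) = (n−1)[D(n−1) + D(n−2)] with D(1)=0, D(2)=1: D(3)=2; D(4)=9; D(5)=44; D(6)=265; D(7)=1,854. So valid n = 4, 5, 6.

Answer: 4, 5, 6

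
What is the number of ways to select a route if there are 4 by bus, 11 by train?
By the addition principle: 4 + 11 = 15.
Final answer: 15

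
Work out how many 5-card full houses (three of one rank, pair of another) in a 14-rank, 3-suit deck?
Triple rank: 14. Triple suits: C(3,3)=1. Pair rank: 13. Pair suits: C(3,2)=3. Total: 546.

Answer: 546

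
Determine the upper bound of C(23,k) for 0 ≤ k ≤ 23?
1,352,078
Maximum at k = 11 or k = 12: C(23,11) = 1,352,078.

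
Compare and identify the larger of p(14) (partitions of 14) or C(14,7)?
Pentagonal recurrence p(n) = p(n−1) + p(n−2) − p(n−5) − p(n−7) + …: p(14) = p(13) + p(12) − p(9) − p(7) + p(2) = 101 + 77 − 30 − 15 + 2 = 135; C(14,7) = 3,432.

Answer: C(14,7)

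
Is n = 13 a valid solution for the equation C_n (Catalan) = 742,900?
Yes

Working:
C_13 = C(26,13)/(13+1) = 10,400,600/14 = 742,900, which equals 742,900.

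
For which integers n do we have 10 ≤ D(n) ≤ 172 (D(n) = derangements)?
Using D(n) = (n−1)[D(n−1) + D(n−2)] with D(1)=0, D(2)=1: D(4)=9; D(5)=44; D(6)=265. So valid n = 5.
Final answer: 5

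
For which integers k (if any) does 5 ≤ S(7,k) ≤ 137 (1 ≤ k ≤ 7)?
2, 6
S(7,1)=1; S(7,2)=63; S(7,3)=301; S(7,4)=350; S(7,5)=140; S(7,6)=21; S(7,7)=1. So valid k = 2, 6.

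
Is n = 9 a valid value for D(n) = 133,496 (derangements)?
D(9) = (9-1)·[D(8) + D(7)] = 8·[14,833 + 1,854] = 133,496, which equals 133,496.
Final answer: Yes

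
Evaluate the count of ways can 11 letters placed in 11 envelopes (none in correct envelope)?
14,684,570

Working:
Using D(n) = (n-1)[D(n-1) + D(n-2)]:
D(11) = (11-1) × [D(10) + D(9)]
      = 10 × [1334961 + 133496]
      = 10 × 1468457
      = 14,684,570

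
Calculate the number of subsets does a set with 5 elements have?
32

Working:
Each element can be included or excluded: 2^5 = 32.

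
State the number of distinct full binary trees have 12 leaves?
Using the Catalan number formula: C_n = C(2n, n) / (n+1)
C_11 = C(22, 11) / (11+1)
     = 705432 / 12
     = 58,786

Answer: 58,786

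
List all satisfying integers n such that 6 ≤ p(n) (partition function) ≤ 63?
5, 6, 7, 8, 9, 10, 11

Reasoning: Tabulating p(n) via p(n) = p(n−1) + p(n−2) − p(n−5) − p(n−7) + …: p(4)=5; p(5)=7; p(6)=11; p(7)=15; p(8)=22; p(9)=30; p(10)=42; p(11)=56; p(12)=77. So valid n = 5, 6, 7, 8, 9, 10, 11.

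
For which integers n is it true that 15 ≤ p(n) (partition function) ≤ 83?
7, 8, 9, 10, 11, 12
Tabulating p(n) via p(n) = p(n−1) + p(n−2) − p(n−5) − p(n−7) + …: p(6)=11; p(7)=15; p(8)=22; p(9)=30; p(10)=42; p(11)=56; p(12)=77; p(13)=101. So valid n = 7, 8, 9, 10, 11, 12.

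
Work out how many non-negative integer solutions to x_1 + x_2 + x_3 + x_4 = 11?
C(11+4-1, 4-1) = 364.
Final answer: 364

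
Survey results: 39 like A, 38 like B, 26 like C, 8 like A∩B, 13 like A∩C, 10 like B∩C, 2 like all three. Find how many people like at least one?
|A∪B∪C| = 39+38+26-8-13-10+2 = 74.

Answer: 74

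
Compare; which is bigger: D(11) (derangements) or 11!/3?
D(11)

D(11) = (11-1)·[D(10) + D(9)] = 10·[1,334,961 + 133,496] = 14,684,570; 11!/3 = 39,916,800/3 = 13,305,600.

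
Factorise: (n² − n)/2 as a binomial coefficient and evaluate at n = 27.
C(n,2); C(27,2) = 351

Explanation: (n² − n)/2 = n(n−1)/2 = C(n,2). At n = 27: C(27,2) = 351.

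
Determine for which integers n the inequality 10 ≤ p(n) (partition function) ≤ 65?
6, 7, 8, 9, 10, 11
Tabulating p(n) via p(n) = p(n−1) + p(n−2) − p(n−5) − p(n−7) + …: p(5)=7; p(6)=11; p(7)=15; p(8)=22; p(9)=30; p(10)=42; p(11)=56; p(12)=77. So valid n = 6, 7, 8, 9, 10, 11.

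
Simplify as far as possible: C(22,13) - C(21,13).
293,930

C(22,13) - C(21,13) = C(21,12) = 293,930.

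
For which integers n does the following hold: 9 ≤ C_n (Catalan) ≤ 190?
4, 5, 6

C_3=5; C_4=14; C_5=42; C_6=132; C_7=429. So valid n = 4, 5, 6.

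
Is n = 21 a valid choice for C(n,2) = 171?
No

Reasoning: C(21,2) = 21·20/2! = 420/2 = 210, which does not equal 171.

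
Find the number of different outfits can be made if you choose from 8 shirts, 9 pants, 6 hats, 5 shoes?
2,160

By the multiplication principle: 8 × 9 × 6 × 5 = 2,160.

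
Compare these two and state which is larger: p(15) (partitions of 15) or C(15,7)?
C(15,7)

Working:
Pentagonal recurrence p(n) = p(n−1) + p(n−2) − p(n−5) − p(n−7) + …: p(15) = p(14) + p(13) − p(10) − p(8) + p(3) + p(0) = 135 + 101 − 42 − 22 + 3 + 1 = 176; C(15,7) = 6,435.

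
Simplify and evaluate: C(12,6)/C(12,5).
7/6

Reasoning: C(n,k+1)/C(n,k) = (n−k)/(k+1). Here (12−5)/(5+1) = 7/6 = 7/6.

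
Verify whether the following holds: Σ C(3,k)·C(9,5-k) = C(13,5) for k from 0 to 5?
False

Explanation: Vandermonde's identity gives C(12,5) = 792; RHS C(13,5) = 1,287.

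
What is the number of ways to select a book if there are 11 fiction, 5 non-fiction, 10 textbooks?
26

Working:
By the addition principle: 11 + 5 + 10 = 26.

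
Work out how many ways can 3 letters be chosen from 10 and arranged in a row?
P(10,3) = 10!/(10-3)! = 720.

Answer: 720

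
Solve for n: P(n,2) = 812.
29

Solution: P(n,2) = n(n−1) is increasing in n; n(n−1) ≈ (n−0.5)^2 = 812 gives n ≈ 29.0. Check: P(27,2) = 702, P(28,2) = 756, P(29,2) = 812 ✓. So n = 29.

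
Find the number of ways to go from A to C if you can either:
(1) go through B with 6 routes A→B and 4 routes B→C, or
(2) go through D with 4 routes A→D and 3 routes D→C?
36

Solution: Route via B: 6×4=24. Route via D: 4×3=12. Total: 36.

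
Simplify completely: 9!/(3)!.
60,480

Working:
This equals 9×8×...×4 = 60,480.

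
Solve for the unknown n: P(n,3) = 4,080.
17

Solution: P(n,3) = n(n−1)(n−2) is increasing in n; n(n−1)(n−2) ≈ (n−1)^3 = 4,080 gives n ≈ 17.0. Check: P(15,3) = 2,730, P(16,3) = 3,360, P(17,3) = 4,080 ✓. So n = 17.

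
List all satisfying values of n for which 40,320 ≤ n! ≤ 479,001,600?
8, 9, 10, 11, 12

n! is strictly increasing; 8! = 40,320 and 12! = 479,001,600, so valid n = 8, 9, 10, 11, 12.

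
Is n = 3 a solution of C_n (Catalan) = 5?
Yes

C_3 = C(6,3)/(3+1) = 20/4 = 5, which equals 5.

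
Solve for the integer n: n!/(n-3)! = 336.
8

Solution: n!/(n-3)! = n×(n-1)×(n-2), a product of 3 consecutive integers ≈ (n−1)^3. 336^(1/3) + 1 ≈ 8.0; check n = 8: 8×7×6 = 336 ✓. So n = 8.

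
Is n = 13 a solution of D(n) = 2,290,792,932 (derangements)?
Yes

Working:
D(13) = (13-1)·[D(12) + D(11)] = 12·[176,214,841 + 14,684,570] = 2,290,792,932, which equals 2,290,792,932.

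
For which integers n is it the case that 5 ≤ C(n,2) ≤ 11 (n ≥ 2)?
4, 5

C(3,2)=3; C(4,2)=6; C(5,2)=10; C(6,2)=15. So valid n = 4, 5.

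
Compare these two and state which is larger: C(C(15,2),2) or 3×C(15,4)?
C(C(15,2),2)

Solution: C(C(15,2),2)=5,460, 3×C(15,4)=4,095.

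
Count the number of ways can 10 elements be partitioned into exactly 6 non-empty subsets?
This equals S(10,6), the Stirling number of the 2nd kind.
Using the Stirling recurrence: S(n,k) = k·S(n-1,k) + S(n-1,k-1)
S(10,6) = 6·S(9,6) + S(9,5)
         = 6·2646 + 6951
         = 15876 + 6951
         = 22,827
Final answer: 22,827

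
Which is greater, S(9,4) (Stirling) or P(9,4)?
S(9,4)
S(9,4) = 4·S(8,4) + S(8,3) = 4·1,701 + 966 = 7,770; P(9,4) = 3,024.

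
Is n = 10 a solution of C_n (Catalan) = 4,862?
No

C_10 = C(20,10)/(10+1) = 184,756/11 = 16,796, which does not equal 4,862.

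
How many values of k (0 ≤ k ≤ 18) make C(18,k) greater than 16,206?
Row 18 is unimodal and symmetric about k=18/2. C(18,5)=8,568 ≤ 16,206; C(18,6)=18,564 > 16,206; by symmetry C(18,k) > 16,206 for k = 6..12. That's 12 - 6 + 1 = 7 values.

Answer: 7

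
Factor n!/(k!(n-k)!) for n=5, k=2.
C(5,2) = 10

Solution: This is the binomial coefficient C(5,2) = 10.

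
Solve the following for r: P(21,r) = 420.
P(21,r) = 21·20·…·(21−r+1), a product of r factors. Multiplying down from 21: 21 = 21; 21·20 = 420 ✓ (2 factors). So r = 2.

Answer: 2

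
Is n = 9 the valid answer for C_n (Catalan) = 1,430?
No

Explanation: C_9 = C(18,9)/(9+1) = 48,620/10 = 4,862, which does not equal 1,430.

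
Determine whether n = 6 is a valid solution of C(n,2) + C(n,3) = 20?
No

Reasoning: C(6,2) + C(6,3) = 15 + 20 = 35, which does not equal 20.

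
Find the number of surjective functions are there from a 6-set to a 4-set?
1,560

Onto functions = 4! × S(6,4)
First compute S(6,4) via recurrence:
Using the Stirling recurrence: S(n,k) = k·S(n-1,k) + S(n-1,k-1)
S(6,4) = 4·S(5,4) + S(5,3)
         = 4·10 + 25
         = 40 + 25
         = 65
Then: 24 × 65 = 1,560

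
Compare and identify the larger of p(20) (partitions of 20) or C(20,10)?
C(20,10)

Explanation: Pentagonal recurrence p(n) = p(n−1) + p(n−2) − p(n−5) − p(n−7) + …: p(20) = p(19) + p(18) − p(15) − p(13) + p(8) + p(5) = 490 + 385 − 176 − 101 + 22 + 7 = 627; C(20,10) = 184,756.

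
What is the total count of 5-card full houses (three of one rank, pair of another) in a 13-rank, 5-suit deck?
Triple rank: 13. Triple suits: C(5,3)=10. Pair rank: 12. Pair suits: C(5,2)=10. Total: 15,600.

Answer: 15,600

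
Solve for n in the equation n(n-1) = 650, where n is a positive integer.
n² − n − 650 = 0, so n = (1 ± √(1 + 4·650))/2 = (1 ± √2,601)/2 = (1 ± 51)/2, i.e. n = 26 or n = -25. Taking the positive root, n = 26 (check: 26×25 = 650).

Answer: 26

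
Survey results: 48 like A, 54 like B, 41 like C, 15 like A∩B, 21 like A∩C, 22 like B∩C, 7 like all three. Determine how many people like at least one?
|A∪B∪C| = 48+54+41-15-21-22+7 = 92.
Final answer: 92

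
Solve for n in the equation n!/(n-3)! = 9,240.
22

Working:
n!/(n-3)! = n×(n-1)×(n-2), a product of 3 consecutive integers ≈ (n−1)^3. 9,240^(1/3) + 1 ≈ 22.0; check n = 22: 22×21×20 = 9,240 ✓. So n = 22.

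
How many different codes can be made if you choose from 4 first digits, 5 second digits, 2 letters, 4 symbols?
160

Explanation: By the multiplication principle: 4 × 5 × 2 × 4 = 160.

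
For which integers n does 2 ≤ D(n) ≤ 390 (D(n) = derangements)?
3, 4, 5, 6
Using D(n) = (n−1)[D(n−1) + D(n−2)] with D(1)=0, D(2)=1: D(2)=1; D(3)=2; D(4)=9; D(5)=44; D(6)=265; D(7)=1,854. So valid n = 3, 4, 5, 6.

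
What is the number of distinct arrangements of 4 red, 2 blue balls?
15

Multinomial: 6!/(4! × 2!) = 15.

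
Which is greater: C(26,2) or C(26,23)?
C(26,23)

Explanation: C(26,2)=325, C(26,23)=2,600.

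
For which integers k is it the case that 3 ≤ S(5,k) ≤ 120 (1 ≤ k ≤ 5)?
2, 3, 4

Solution: S(5,1)=1; S(5,2)=15; S(5,3)=25; S(5,4)=10; S(5,5)=1. So valid k = 2, 3, 4.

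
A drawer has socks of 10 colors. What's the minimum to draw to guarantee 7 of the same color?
61

Reasoning: Worst case: 6 of each = 60. One more: 61.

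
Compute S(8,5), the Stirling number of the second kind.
1,050

Solution: Using the Stirling recurrence: S(n,k) = k·S(n-1,k) + S(n-1,k-1)
S(8,5) = 5·S(7,5) + S(7,4)
         = 5·140 + 350
         = 700 + 350
         = 1,050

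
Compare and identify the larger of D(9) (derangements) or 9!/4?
D(9)

Reasoning: D(9) = (9-1)·[D(8) + D(7)] = 8·[14,833 + 1,854] = 133,496; 9!/4 = 362,880/4 = 90,720.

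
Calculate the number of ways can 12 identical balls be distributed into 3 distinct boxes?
91

C(12+3-1, 3-1) = C(14, 2) = 91.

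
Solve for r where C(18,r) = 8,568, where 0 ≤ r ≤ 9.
5

Explanation: C(18,r) is increasing for 0 ≤ r ≤ 9. Stepping up (C(18,r+1) = C(18,r)·(18−r)/(r+1)): C(18,1) = 18, C(18,2) = 153, C(18,3) = 816, C(18,4) = 3,060, C(18,5) = 8,568 ✓. So r = 5.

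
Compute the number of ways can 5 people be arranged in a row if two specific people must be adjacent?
48

Explanation: Treat pair as unit: (5-1)! arrangements × 2 internal orders = 48.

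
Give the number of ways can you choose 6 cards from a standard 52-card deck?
20,358,520

Reasoning: C(52,6) = 20,358,520.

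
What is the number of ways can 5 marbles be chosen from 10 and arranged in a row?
P(10,5) = 10!/(10-5)! = 30,240.

Answer: 30,240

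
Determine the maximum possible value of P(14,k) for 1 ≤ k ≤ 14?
87,178,291,200
P(14,k) increases in k, so maximum at k = 14: 14! = 87,178,291,200.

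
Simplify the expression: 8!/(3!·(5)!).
56

Reasoning: This is C(8,3) = 56.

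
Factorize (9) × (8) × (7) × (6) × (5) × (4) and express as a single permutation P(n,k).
P(9,6) = 9!/(3)!

Reasoning: Product of 6 consecutive descending integers starting at 9: P(9,6) = 9!/3! = 60,480.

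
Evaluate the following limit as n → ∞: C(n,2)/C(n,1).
C(n,2)/C(n,1) = (n-1)/2 → ∞ as n → ∞.
Final answer: ∞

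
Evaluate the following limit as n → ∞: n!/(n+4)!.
0

Working:
n!/(n+4)! = 1/[(n+1)(n+2)···(n+4)] → 0 as n → ∞.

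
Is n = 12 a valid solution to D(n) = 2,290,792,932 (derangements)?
No

Explanation: D(12) = (12-1)·[D(11) + D(10)] = 11·[14,684,570 + 1,334,961] = 176,214,841, which does not equal 2,290,792,932.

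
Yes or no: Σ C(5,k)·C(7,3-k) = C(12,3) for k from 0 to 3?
Yes

Solution: Vandermonde's identity gives C(12,3) = 220; RHS C(12,3) = 220.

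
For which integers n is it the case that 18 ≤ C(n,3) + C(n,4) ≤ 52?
C(5,3)+C(5,4)=15; C(6,3)+C(6,4)=35; C(7,3)+C(7,4)=70. So valid n = 6.

Answer: 6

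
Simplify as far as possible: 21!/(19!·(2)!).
210

Reasoning: This is C(21,19) = 210.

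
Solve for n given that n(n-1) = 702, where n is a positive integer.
27

Reasoning: n² − n − 702 = 0, so n = (1 ± √(1 + 4·702))/2 = (1 ± √2,809)/2 = (1 ± 53)/2, i.e. n = 27 or n = -26. Taking the positive root, n = 27 (check: 27×26 = 702).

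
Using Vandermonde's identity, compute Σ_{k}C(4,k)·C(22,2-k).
325

Explanation: = C(4+22,2) = C(26,2) = 325.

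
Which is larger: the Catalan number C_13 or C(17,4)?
C_13 = C(26,13)/(13+1) = 10,400,600/14 = 742,900; C(17,4) = 2,380.
Final answer: C_13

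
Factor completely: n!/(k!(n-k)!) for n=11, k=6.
C(11,6) = 462
This is the binomial coefficient C(11,6) = 462.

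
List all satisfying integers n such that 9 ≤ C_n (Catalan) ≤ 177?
C_3=5; C_4=14; C_5=42; C_6=132; C_7=429. So valid n = 4, 5, 6.
Final answer: 4, 5, 6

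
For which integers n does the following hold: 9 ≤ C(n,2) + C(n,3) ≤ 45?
4, 5, 6

Explanation: C(3,2)+C(3,3)=4; C(4,2)+C(4,3)=10; C(5,2)+C(5,3)=20; C(6,2)+C(6,3)=35; C(7,2)+C(7,3)=56. So valid n = 4, 5, 6.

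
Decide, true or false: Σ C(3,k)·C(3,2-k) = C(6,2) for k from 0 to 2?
Vandermonde's identity gives C(6,2) = 15; RHS C(6,2) = 15.

Answer: True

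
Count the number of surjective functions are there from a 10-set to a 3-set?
55,980

Solution: Onto functions = 3! × S(10,3)
First compute S(10,3) via recurrence:
Using the Stirling recurrence: S(n,k) = k·S(n-1,k) + S(n-1,k-1)
S(10,3) = 3·S(9,3) + S(9,2)
         = 3·3025 + 255
         = 9075 + 255
         = 9,330
Then: 6 × 9330 = 55,980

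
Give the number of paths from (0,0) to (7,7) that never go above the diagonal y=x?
429

Reasoning: Counted by the Catalan number C_7: C_7 = C(14,7)/(7+1) = 3,432/8 = 429.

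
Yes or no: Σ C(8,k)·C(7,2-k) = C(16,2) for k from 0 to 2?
Vandermonde's identity gives C(15,2) = 105; RHS C(16,2) = 120.

Answer: No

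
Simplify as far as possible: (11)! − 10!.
36,288,000

Working:
(11)! − 10! = (11)·10! − 10! = (11−1)·10! = 10·10! = 36,288,000.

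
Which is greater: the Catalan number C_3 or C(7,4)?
C(7,4)

Working:
C_3 = C(6,3)/(3+1) = 20/4 = 5; C(7,4) = 35.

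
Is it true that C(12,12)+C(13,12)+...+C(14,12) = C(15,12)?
False

Reasoning: Hockey stick identity gives Σ = C(15,13) = 105; RHS C(15,12) = 455.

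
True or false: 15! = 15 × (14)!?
True

Working:
By definition n! = n × (n-1)!, so 15! = 15 × 14!.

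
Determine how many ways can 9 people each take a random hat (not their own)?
Using D(n) = (n-1)[D(n-1) + D(n-2)]:
D(9) = (9-1) × [D(8) + D(7)]
      = 8 × [14833 + 1854]
      = 8 × 16687
      = 133,496
Final answer: 133,496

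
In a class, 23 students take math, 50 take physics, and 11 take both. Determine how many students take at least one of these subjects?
62

|A∪B| = |A|+|B|-|A∩B| = 23+50-11 = 62.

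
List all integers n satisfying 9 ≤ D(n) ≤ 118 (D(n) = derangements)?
4, 5

Reasoning: Using D(n) = (n−1)[D(n−1) + D(n−2)] with D(1)=0, D(2)=1: D(3)=2; D(4)=9; D(5)=44; D(6)=265. So valid n = 4, 5.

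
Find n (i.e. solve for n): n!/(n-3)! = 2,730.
15

n!/(n-3)! = n×(n-1)×(n-2), a product of 3 consecutive integers ≈ (n−1)^3. 2,730^(1/3) + 1 ≈ 15.0; check n = 15: 15×14×13 = 2,730 ✓. So n = 15.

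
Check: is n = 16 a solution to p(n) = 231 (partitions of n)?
Yes

Reasoning: Pentagonal recurrence p(n) = p(n−1) + p(n−2) − p(n−5) − p(n−7) + …: p(16) = p(15) + p(14) − p(11) − p(9) + p(4) + p(1) = 176 + 135 − 56 − 30 + 5 + 1 = 231, which equals 231.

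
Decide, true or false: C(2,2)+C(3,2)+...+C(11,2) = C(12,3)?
True

Hockey stick identity gives Σ = C(12,3) = 220; RHS C(12,3) = 220.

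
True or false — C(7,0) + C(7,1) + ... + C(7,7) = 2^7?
Binomial theorem with x = y = 1: Σ C(7,i) = (1+1)^7 = 2^7 = 128. The statement holds.

Answer: True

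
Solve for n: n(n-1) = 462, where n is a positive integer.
n² − n − 462 = 0, so n = (1 ± √(1 + 4·462))/2 = (1 ± √1,849)/2 = (1 ± 43)/2, i.e. n = 22 or n = -21. Taking the positive root, n = 22 (check: 22×21 = 462).
Final answer: 22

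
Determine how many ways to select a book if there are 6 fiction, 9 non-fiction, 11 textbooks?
26

By the addition principle: 6 + 9 + 11 = 26.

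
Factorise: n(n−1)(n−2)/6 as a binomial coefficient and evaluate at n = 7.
n(n−1)(n−2)/6 = n!/(3!(n−3)!) = C(n,3). At n = 7: C(7,3) = 35.

Answer: C(n,3); C(7,3) = 35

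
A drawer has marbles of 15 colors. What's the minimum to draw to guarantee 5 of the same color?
61

Worst case: 4 of each = 60. One more: 61.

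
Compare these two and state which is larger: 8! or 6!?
8!
8!=40,320, 6!=720. 8! > 6!.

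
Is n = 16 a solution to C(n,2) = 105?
No

Reasoning: C(16,2) = 16·15/2! = 240/2 = 120, which does not equal 105.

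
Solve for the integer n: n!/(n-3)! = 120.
6

Reasoning: n!/(n-3)! = n×(n-1)×(n-2), a product of 3 consecutive integers ≈ (n−1)^3. 120^(1/3) + 1 ≈ 5.9; check n = 6: 6×5×4 = 120 ✓. So n = 6.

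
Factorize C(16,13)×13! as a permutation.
P(16,13)

Explanation: C(16,13)×13! = [16!/(13!(3)!)]×13! = 16!/(3)! = P(16,13) = 3,487,131,648,000.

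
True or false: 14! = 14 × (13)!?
True
By definition n! = n × (n-1)!, so 14! = 14 × 13!.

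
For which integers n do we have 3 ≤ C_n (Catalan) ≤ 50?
3, 4, 5

Working:
C_2=2; C_3=5; C_4=14; C_5=42; C_6=132. So valid n = 3, 4, 5.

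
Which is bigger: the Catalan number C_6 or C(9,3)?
C_6 = C(12,6)/(6+1) = 924/7 = 132; C(9,3) = 84.

Answer: C_6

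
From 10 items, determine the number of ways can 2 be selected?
45

C(10,2) = 10! / (2! × (10-2)!)
         = 10! / (2! × 8!)
         = 45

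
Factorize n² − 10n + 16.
(n − 2)(n − 8)
Seek roots whose sum is 10 and product is 16: (2, 8). So n² − 10n + 16 = (n − 2)(n − 8).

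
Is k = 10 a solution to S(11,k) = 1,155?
No

Reasoning: S(11,10) = 10·S(10,10) + S(10,9) = 10·1 + 45 = 55, which does not equal 1,155.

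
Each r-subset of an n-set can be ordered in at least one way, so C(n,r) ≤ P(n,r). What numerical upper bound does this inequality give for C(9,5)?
15,120

Explanation: P(9,5) = 9·8·7·6·5 = 15,120, so C(9,5) ≤ 15,120. (The bound is loose by a factor of 5! = 120: C(9,5) = 15,120/120 = 126.)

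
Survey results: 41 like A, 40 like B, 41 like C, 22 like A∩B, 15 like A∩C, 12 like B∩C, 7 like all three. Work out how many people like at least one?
80

|A∪B∪C| = 41+40+41-22-15-12+7 = 80.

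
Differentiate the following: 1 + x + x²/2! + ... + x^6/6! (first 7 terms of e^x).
Differentiating term by term gives the first 6 terms of e^x.

Answer: 1 + x + x²/2! + ... + x^5/5!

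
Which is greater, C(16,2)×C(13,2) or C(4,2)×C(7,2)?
C(16,2)×C(13,2)
C(16,2)×C(13,2)=9,360, C(4,2)×C(7,2)=126.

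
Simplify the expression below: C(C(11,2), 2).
1,485

Working:
C(11,2) = 55, then C(55, 2) = 1,485.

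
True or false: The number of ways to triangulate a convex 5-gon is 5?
Triangulations of a convex 5-gon are counted by the Catalan number C_3: C_3 = C(6,3)/(3+1) = 20/4 = 5.
Final answer: True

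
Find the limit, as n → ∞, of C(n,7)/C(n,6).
∞

Solution: C(n,7)/C(n,6) = (n-6)/7 → ∞ as n → ∞.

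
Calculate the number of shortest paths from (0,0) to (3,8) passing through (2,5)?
84

Working:
To (2,5): C(7,2)=21. From there: C(4,1)=4. Total: 84.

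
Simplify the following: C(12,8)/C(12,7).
C(n,k+1)/C(n,k) = (n−k)/(k+1). Here (12−7)/(7+1) = 5/8 = 5/8.

Answer: 5/8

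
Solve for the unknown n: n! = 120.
n! is strictly increasing. 3! = 6, 4! = 24, 5! = 120 ✓. So n = 5.
Final answer: 5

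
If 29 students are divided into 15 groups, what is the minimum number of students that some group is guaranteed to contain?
2

Pigeonhole: ⌈29/15⌉ = 2.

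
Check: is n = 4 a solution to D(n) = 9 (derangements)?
Yes

Working:
D(4) = (4-1)·[D(3) + D(2)] = 3·[2 + 1] = 9, which equals 9.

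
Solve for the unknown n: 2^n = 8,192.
8,192 = 1,024 × 8 = 2^10 × 2^3 = 2^13, so n = 13.

Answer: 13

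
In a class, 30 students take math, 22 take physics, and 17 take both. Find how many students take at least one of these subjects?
35

|A∪B| = |A|+|B|-|A∩B| = 30+22-17 = 35.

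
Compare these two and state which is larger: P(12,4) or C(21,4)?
P(12,4)
P(12,4)=11,880, C(21,4)=5,985.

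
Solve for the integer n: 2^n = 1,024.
10

Working:
2^10 = 1,024, so n = 10.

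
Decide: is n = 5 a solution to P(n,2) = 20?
P(5,2) = 5·4 = 20, which equals 20.

Answer: Yes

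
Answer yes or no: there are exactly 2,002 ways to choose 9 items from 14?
Yes

Reasoning: C(14,9) = 2,002.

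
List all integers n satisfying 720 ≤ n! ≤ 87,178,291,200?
6, 7, 8, 9, 10, 11, 12, 13, 14

Working:
n! is strictly increasing; 6! = 720 and 14! = 87,178,291,200, so valid n = 6, 7, 8, 9, 10, 11, 12, 13, 14.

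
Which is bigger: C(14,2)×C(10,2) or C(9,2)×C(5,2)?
C(14,2)×C(10,2)=4,095, C(9,2)×C(5,2)=360.
Final answer: C(14,2)×C(10,2)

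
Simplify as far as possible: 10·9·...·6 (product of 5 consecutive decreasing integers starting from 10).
This is P(10,5) = 10!/(5)! = 30,240.

Answer: 30,240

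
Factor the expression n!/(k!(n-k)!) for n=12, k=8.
C(12,8) = 495

Solution: This is the binomial coefficient C(12,8) = 495.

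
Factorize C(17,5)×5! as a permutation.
P(17,5)

C(17,5)×5! = [17!/(5!(12)!)]×5! = 17!/(12)! = P(17,5) = 742,560.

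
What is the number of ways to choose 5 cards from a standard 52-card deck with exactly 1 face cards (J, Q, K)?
1,096,680

Reasoning: 12 face cards and 40 non-face cards: C(12,1) × C(40,4) = 12 × 91,390 = 1,096,680.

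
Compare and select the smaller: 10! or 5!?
5!
10!=3,628,800, 5!=120. 10! > 5!.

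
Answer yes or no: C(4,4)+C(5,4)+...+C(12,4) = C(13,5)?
Yes

Working:
Hockey stick identity gives Σ = C(13,5) = 1,287; RHS C(13,5) = 1,287.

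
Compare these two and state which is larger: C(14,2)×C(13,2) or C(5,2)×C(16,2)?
C(14,2)×C(13,2)

C(14,2)×C(13,2)=7,098, C(5,2)×C(16,2)=1,200.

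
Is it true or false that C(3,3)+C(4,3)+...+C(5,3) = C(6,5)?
False
Hockey stick identity gives Σ = C(6,4) = 15; RHS C(6,5) = 6.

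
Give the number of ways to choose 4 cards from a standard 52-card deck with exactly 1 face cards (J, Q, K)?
12 face cards and 40 non-face cards: C(12,1) × C(40,3) = 12 × 9,880 = 118,560.
Final answer: 118,560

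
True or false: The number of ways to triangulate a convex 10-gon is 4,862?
False
Triangulations of a convex 10-gon are counted by the Catalan number C_8: C_8 = C(16,8)/(8+1) = 12,870/9 = 1,430.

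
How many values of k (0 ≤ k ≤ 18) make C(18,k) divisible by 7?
4

Working:
Checking C(18,k) mod 7 for k = 0..18: divisible at k = 5, 6, 12, 13. That's 4 values.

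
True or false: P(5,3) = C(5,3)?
False

Explanation: P(5,3) = 60 but C(5,3) = 10; they differ by a factor of 3! = 6, so the statement does not hold.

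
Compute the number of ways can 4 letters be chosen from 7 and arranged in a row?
840

Solution: P(7,4) = 7!/(7-4)! = 840.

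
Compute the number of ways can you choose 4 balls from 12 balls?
495

Solution: C(12,4) = 12! / (4! × (12-4)!)
         = 12! / (4! × 8!)
         = 495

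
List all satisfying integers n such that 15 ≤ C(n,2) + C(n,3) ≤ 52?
C(4,2)+C(4,3)=10; C(5,2)+C(5,3)=20; C(6,2)+C(6,3)=35; C(7,2)+C(7,3)=56. So valid n = 5, 6.
Final answer: 5, 6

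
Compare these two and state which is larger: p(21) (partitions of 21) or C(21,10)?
Pentagonal recurrence p(n) = p(n−1) + p(n−2) − p(n−5) − p(n−7) + …: p(21) = p(20) + p(19) − p(16) − p(14) + p(9) + p(6) = 627 + 490 − 231 − 135 + 30 + 11 = 792; C(21,10) = 352,716.
Final answer: C(21,10)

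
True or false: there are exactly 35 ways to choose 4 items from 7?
True

Reasoning: C(7,4) = 35.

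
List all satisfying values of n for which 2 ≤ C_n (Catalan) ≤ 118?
2, 3, 4, 5

Reasoning: C_1=1; C_2=2; C_3=5; C_4=14; C_5=42; C_6=132. So valid n = 2, 3, 4, 5.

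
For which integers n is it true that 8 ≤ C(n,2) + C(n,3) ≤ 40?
4, 5, 6

Solution: C(3,2)+C(3,3)=4; C(4,2)+C(4,3)=10; C(5,2)+C(5,3)=20; C(6,2)+C(6,3)=35; C(7,2)+C(7,3)=56. So valid n = 4, 5, 6.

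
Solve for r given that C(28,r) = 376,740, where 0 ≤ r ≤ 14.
C(28,r) is increasing for 0 ≤ r ≤ 14. Stepping up (C(28,r+1) = C(28,r)·(28−r)/(r+1)): C(28,1) = 28, C(28,2) = 378, C(28,3) = 3,276, C(28,4) = 20,475, C(28,5) = 98,280, C(28,6) = 376,740 ✓. So r = 6.
Final answer: 6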